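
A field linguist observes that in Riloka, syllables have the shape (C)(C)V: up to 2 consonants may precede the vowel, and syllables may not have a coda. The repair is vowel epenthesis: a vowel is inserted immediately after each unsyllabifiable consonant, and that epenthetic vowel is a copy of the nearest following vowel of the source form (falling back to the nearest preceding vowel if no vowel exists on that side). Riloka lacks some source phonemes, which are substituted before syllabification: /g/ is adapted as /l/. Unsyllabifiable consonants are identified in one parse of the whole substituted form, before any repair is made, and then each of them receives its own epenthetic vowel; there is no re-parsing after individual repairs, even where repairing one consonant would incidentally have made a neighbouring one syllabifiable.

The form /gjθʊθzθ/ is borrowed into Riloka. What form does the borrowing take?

Substitution: /g/ → /l/, giving /ljθʊθzθ/.
Syllabifying with onset maximization leaves /l/, /θ/, /z/, /θ/ stranded (no codas are permitted; onsets may contain at most 2 consonants).
Each unlicensed consonant becomes the onset of a new syllable: /l/ → /lʊ/, /θ/ → /θʊ/, /z/ → /zʊ/, /θ/ → /θʊ/.

lʊjθʊθʊzʊθʊ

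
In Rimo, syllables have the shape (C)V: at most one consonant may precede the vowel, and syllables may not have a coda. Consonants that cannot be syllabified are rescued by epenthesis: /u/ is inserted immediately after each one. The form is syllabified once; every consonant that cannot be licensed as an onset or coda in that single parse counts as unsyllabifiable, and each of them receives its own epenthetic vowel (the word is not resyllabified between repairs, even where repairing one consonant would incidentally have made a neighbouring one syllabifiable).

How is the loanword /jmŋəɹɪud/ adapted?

The consonants /j/, /m/, /d/ cannot be parsed into a legal (C)V syllable (no codas are permitted; onsets are limited to one consonant).
Epenthesis after each stranded consonant: /j/ → /ju/, /m/ → /mu/, /d/ → /du/.

jumuŋəɹɪudu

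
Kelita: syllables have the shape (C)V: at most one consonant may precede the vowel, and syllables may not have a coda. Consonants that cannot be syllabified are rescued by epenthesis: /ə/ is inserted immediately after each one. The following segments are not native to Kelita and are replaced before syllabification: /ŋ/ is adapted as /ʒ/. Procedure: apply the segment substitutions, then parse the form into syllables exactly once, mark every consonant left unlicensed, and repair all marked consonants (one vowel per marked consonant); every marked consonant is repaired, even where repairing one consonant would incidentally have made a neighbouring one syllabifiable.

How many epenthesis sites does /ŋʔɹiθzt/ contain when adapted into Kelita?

After substitution the input is /ʒʔɹiθzt/.
The unsyllabifiable consonants are /ʒ/, /ʔ/, /θ/, /z/, /t/; each receives one epenthetic vowel.

5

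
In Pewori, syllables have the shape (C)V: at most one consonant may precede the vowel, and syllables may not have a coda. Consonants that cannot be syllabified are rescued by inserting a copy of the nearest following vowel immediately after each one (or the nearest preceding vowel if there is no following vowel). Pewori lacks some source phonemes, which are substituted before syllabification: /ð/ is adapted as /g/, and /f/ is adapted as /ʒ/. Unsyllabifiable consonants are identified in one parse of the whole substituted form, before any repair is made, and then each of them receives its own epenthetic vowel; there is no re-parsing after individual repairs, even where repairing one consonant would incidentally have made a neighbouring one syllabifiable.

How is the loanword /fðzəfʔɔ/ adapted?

ʒəgəzəʒɔʔɔ

Substitution: /f/ → /ʒ/, /ð/ → /g/, giving /ʒgzəʒʔɔ/.
The consonants /ʒ/, /g/, /ʒ/ cannot be parsed into a legal (C)V syllable (no codas are permitted; onsets are limited to one consonant).
Inserting the epenthetic vowel yields /ʒ/ → /ʒə/, /g/ → /gə/, /ʒ/ → /ʒɔ/.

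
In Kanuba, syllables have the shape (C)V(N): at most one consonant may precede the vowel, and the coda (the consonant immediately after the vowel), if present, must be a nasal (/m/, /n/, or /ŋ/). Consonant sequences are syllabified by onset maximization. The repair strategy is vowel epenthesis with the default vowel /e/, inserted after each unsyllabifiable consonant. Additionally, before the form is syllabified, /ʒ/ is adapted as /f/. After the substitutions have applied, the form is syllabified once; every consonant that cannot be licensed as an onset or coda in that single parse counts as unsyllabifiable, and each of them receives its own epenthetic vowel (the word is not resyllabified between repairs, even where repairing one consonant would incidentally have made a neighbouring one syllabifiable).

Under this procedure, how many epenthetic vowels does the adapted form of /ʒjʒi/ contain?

2

After substitution the input is /fjfi/.
The unsyllabifiable consonants are /f/, /j/; each receives one epenthetic vowel.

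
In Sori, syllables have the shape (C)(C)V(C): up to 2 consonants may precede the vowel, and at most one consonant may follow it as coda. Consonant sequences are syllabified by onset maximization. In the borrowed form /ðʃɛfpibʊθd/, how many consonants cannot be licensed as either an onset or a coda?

1

The consonants /d/ cannot be parsed into a legal (C)(C)V(C) syllable (at most one coda consonant is licensed; onsets may contain at most 2 consonants).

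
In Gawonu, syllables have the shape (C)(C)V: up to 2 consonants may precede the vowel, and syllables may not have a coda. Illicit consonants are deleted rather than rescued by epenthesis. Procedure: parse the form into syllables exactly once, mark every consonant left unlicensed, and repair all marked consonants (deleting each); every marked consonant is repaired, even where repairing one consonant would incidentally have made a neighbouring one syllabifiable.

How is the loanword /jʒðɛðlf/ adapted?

ʒðɛ

The consonants /j/, /ð/, /l/, /f/ cannot be parsed into a legal (C)(C)V syllable (no codas are permitted; onsets may contain at most 2 consonants).
Deleting the stranded consonants removes /j/, /ð/, /l/, /f/.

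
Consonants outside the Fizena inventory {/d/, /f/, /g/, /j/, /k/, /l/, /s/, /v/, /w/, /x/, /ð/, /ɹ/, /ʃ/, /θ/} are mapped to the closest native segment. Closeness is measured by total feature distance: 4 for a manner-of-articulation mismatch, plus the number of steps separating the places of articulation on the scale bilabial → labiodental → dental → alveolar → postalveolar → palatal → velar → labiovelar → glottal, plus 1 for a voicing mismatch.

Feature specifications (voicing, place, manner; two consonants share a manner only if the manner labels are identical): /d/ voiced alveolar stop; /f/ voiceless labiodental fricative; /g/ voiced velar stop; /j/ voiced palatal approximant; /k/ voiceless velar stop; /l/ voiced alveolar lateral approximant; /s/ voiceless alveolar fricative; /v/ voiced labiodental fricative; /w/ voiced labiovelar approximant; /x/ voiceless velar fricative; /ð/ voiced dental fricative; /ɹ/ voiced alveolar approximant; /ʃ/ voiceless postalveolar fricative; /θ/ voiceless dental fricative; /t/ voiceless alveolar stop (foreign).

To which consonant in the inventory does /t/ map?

d

/d/ is closest: same manner (stop), place distance 0 (alveolar→alveolar), voicing differs (+1); total 1. Next closest is /k/ at distance 3.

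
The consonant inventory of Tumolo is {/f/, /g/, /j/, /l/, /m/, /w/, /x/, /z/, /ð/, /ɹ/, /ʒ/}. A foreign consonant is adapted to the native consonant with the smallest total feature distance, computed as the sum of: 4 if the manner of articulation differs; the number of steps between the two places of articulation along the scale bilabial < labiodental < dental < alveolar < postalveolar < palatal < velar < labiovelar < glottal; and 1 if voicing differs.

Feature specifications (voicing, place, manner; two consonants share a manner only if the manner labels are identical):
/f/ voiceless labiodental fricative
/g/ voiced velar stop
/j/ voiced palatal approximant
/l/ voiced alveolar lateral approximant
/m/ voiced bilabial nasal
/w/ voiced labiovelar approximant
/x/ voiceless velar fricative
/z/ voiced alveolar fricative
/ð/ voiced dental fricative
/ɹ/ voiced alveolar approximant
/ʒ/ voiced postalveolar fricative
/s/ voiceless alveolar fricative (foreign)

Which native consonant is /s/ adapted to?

z

/z/ is closest: same manner (fricative), place distance 0 (alveolar→alveolar), voicing differs (+1); total 1. Next closest is /f/ at distance 2.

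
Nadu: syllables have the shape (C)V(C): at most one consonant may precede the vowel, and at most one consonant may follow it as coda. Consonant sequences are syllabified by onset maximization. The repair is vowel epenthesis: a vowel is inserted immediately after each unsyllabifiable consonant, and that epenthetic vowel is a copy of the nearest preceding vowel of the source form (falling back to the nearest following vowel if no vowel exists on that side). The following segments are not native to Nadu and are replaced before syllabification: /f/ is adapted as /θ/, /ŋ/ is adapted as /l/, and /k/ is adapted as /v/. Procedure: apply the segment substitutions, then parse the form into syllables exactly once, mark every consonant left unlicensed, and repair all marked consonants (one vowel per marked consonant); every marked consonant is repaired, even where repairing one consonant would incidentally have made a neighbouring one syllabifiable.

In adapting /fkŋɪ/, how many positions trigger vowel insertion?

2

After substitution the input is /θvlɪ/.
The unsyllabifiable consonants are /θ/, /v/; each receives one epenthetic vowel.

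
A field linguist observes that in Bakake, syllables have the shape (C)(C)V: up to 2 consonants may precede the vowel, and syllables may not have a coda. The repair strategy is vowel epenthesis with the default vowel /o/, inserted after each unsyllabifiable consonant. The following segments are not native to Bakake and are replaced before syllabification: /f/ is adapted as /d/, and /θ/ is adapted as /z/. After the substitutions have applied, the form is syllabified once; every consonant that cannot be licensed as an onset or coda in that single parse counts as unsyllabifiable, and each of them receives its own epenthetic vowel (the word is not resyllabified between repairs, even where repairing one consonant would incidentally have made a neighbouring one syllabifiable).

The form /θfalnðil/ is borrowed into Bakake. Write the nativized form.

Substitution: /θ/ → /z/, /f/ → /d/, giving /zdalnðil/.
The consonants /l/, /l/ cannot be parsed into a legal (C)(C)V syllable (no codas are permitted; onsets may contain at most 2 consonants).
Inserting the epenthetic vowel yields /l/ → /lo/, /l/ → /lo/.

zdalonðilo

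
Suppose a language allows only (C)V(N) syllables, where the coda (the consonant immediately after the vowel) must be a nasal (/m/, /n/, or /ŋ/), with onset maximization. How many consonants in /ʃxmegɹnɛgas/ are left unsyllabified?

5

The consonants /ʃ/, /x/, /g/, /ɹ/, /s/ cannot be parsed into a legal (C)V(N) syllable (only a nasal (/m/, /n/, or /ŋ/) is licensed in coda position; onsets are limited to one consonant).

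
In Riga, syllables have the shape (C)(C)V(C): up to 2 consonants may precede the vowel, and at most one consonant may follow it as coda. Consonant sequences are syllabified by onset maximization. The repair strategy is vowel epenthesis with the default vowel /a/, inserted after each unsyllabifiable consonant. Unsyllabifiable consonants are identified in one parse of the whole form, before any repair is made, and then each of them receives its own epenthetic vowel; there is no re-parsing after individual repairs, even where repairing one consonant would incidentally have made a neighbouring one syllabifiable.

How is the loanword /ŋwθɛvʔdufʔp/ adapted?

Syllabifying with onset maximization leaves /ŋ/, /ʔ/, /p/ stranded (at most one coda consonant is licensed; onsets may contain at most 2 consonants).
Inserting the epenthetic vowel yields /ŋ/ → /ŋa/, /ʔ/ → /ʔa/, /p/ → /pa/.

ŋawθɛvʔdufʔapa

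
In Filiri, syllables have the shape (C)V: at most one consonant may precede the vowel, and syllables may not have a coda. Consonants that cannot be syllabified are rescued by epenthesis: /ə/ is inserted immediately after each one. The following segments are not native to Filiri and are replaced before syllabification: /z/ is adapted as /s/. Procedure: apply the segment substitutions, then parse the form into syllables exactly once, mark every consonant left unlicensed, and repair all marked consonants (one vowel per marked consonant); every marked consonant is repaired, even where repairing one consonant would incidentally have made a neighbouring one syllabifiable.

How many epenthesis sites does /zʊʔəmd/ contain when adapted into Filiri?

2

After substitution the input is /sʊʔəmd/.
The unsyllabifiable consonants are /m/, /d/; each receives one epenthetic vowel.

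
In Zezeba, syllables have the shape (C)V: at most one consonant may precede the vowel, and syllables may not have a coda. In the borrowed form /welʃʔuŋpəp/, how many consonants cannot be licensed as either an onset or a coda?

4

Under (C)V, the unsyllabifiable consonants are /l/, /ʃ/, /ŋ/, /p/ (no codas are permitted; onsets are limited to one consonant).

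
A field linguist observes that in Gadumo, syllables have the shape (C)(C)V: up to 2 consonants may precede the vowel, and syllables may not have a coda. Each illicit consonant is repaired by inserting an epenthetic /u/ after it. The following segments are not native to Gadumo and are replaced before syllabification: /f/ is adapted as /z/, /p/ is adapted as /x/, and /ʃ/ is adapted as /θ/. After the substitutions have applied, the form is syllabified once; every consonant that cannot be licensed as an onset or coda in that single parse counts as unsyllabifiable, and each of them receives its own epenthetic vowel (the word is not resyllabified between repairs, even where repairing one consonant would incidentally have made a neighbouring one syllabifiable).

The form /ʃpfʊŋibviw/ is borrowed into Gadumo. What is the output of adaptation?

θuxzʊŋibviwu

Substitution: /ʃ/ → /θ/, /p/ → /x/, /f/ → /z/, giving /θxzʊŋibviw/.
Syllabifying with onset maximization leaves /θ/, /w/ stranded (no codas are permitted; onsets may contain at most 2 consonants).
Inserting the epenthetic vowel yields /θ/ → /θu/, /w/ → /wu/.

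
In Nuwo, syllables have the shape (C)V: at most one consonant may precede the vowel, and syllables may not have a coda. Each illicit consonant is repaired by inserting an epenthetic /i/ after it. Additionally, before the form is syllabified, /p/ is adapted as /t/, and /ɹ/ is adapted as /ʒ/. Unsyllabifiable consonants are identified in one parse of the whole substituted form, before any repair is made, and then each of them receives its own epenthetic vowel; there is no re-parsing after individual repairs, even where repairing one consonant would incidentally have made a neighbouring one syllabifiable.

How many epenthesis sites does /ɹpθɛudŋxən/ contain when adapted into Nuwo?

5

After substitution the input is /ʒtθɛudŋxən/.
The unsyllabifiable consonants are /ʒ/, /t/, /d/, /ŋ/, /n/; each receives one epenthetic vowel.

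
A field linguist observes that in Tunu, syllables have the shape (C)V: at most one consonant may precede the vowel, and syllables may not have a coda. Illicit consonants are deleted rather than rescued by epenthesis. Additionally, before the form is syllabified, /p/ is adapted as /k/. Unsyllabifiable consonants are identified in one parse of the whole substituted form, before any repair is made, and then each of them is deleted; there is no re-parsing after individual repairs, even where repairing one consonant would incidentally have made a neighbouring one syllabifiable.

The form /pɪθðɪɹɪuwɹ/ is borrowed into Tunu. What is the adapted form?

Substitution: /p/ → /k/, giving /kɪθðɪɹɪuwɹ/.
The consonants /θ/, /w/, /ɹ/ cannot be parsed into a legal (C)V syllable (no codas are permitted; onsets are limited to one consonant).
Each unlicensed consonant is deleted: /θ/, /w/, /ɹ/.

kɪðɪɹɪu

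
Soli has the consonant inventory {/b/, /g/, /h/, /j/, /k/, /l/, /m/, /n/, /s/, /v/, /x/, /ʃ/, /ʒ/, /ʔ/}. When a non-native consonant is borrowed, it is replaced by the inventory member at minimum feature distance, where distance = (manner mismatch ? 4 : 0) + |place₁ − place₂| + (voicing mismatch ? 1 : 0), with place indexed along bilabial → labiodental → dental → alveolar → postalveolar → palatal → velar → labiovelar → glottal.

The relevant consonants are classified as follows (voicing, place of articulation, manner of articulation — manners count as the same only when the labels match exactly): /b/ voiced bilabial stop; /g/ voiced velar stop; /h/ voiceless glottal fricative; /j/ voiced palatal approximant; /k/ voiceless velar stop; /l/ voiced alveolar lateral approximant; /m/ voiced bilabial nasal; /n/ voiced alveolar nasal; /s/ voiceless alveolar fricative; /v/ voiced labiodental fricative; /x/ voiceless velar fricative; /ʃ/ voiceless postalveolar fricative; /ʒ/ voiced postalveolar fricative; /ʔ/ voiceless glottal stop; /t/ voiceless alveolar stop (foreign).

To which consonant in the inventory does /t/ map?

/k/ is closest: same manner (stop), place distance 3 (alveolar→velar), same voicing; total 3. Next closest is /b/ at distance 4.

k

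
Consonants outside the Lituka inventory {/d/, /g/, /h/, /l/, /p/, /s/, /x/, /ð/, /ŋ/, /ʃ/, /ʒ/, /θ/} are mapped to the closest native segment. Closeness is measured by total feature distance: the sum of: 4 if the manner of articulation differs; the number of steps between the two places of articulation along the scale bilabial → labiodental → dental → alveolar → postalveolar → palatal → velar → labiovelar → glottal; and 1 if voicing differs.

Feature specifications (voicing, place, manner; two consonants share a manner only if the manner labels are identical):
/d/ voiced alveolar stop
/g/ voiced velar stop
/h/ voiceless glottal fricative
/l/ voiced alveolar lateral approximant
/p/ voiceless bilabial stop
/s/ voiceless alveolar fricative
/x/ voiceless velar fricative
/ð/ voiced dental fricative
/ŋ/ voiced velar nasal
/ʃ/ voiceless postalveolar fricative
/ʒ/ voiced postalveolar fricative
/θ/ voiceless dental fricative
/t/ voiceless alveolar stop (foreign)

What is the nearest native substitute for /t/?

d

/d/ is closest: same manner (stop), place distance 0 (alveolar→alveolar), voicing differs (+1); total 1. Next closest is /p/ at distance 3.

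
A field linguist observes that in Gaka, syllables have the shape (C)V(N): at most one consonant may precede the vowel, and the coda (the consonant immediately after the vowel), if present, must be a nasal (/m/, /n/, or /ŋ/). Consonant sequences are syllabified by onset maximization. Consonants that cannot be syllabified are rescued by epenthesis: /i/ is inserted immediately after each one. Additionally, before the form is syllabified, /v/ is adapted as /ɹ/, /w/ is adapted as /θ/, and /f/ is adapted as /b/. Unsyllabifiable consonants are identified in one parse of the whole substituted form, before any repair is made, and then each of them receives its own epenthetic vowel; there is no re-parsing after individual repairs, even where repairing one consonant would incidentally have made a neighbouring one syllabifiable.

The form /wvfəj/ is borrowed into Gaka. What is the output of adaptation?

Substitution: /w/ → /θ/, /v/ → /ɹ/, /f/ → /b/, giving /θɹbəj/.
Under (C)V(N), the unsyllabifiable consonants are /θ/, /ɹ/, /j/ (only a nasal (/m/, /n/, or /ŋ/) is licensed in coda position; onsets are limited to one consonant).
Inserting the epenthetic vowel yields /θ/ → /θi/, /ɹ/ → /ɹi/, /j/ → /ji/.

θiɹibəji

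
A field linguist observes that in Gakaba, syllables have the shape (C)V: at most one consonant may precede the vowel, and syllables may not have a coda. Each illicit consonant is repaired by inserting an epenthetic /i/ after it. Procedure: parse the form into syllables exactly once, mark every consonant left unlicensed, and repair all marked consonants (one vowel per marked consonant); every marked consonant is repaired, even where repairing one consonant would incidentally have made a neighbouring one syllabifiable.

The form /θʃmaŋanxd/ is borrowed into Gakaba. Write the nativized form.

Syllabifying with onset maximization leaves /θ/, /ʃ/, /n/, /x/, /d/ stranded (no codas are permitted; onsets are limited to one consonant).
Epenthesis after each stranded consonant: /θ/ → /θi/, /ʃ/ → /ʃi/, /n/ → /ni/, /x/ → /xi/, /d/ → /di/.

θiʃimaŋanixidi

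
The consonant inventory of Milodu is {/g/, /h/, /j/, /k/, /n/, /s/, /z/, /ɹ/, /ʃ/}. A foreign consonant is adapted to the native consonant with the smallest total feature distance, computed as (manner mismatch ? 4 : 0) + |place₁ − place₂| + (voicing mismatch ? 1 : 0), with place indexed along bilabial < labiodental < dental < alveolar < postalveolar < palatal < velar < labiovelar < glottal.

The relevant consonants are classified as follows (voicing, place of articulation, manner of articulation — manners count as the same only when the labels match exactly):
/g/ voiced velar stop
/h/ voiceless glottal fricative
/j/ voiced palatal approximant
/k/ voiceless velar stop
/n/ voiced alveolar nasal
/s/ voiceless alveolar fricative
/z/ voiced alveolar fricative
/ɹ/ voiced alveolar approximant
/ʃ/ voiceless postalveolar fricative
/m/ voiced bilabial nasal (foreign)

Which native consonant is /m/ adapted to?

/n/ is closest: same manner (nasal), place distance 3 (bilabial→alveolar), same voicing; total 3. Next closest is /z/ at distance 7.

n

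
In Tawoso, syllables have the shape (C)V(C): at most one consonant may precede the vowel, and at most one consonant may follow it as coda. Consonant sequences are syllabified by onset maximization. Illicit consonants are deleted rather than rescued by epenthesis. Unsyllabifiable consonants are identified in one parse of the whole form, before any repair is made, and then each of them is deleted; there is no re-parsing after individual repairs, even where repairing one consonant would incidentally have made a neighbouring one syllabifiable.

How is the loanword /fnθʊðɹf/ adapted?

Syllabifying with onset maximization leaves /f/, /n/, /ɹ/, /f/ stranded (at most one coda consonant is licensed; onsets are limited to one consonant).
Deleting the stranded consonants removes /f/, /n/, /ɹ/, /f/.

θʊð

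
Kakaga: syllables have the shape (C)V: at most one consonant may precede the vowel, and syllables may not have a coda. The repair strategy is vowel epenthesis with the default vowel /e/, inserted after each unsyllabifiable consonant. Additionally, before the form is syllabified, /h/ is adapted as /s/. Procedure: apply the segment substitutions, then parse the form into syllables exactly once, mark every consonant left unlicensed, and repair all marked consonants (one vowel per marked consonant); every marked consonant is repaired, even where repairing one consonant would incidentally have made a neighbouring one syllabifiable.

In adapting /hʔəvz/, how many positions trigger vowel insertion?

After substitution the input is /sʔəvz/.
The unsyllabifiable consonants are /s/, /v/, /z/; each receives one epenthetic vowel.

3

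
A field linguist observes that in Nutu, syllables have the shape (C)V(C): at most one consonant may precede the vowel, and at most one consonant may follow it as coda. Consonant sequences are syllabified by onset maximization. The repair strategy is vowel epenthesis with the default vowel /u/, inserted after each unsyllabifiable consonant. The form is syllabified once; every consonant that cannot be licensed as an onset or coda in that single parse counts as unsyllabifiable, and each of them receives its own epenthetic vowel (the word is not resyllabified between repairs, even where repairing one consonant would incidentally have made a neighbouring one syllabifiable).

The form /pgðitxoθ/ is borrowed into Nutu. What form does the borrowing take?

puguðitxoθ

Under (C)V(C), the unsyllabifiable consonants are /p/, /g/ (at most one coda consonant is licensed; onsets are limited to one consonant).
Epenthesis after each stranded consonant: /p/ → /pu/, /g/ → /gu/.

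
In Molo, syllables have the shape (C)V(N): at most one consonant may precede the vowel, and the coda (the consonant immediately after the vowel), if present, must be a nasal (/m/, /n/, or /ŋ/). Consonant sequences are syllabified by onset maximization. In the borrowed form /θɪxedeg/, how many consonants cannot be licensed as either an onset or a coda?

1

Under (C)V(N), the unsyllabifiable consonants are /g/ (only a nasal (/m/, /n/, or /ŋ/) is licensed in coda position; onsets are limited to one consonant).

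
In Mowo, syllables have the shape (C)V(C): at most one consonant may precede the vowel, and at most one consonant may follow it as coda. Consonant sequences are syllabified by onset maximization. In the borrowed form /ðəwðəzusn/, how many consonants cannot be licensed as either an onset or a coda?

1

Under (C)V(C), the unsyllabifiable consonants are /n/ (at most one coda consonant is licensed; onsets are limited to one consonant).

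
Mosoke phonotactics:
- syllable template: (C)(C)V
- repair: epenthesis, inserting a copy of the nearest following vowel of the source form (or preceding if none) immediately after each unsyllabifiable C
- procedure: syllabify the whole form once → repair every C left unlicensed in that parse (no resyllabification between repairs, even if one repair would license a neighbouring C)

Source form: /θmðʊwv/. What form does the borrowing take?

θʊmðʊwʊvʊ

The consonants /θ/, /w/, /v/ cannot be parsed into a legal (C)(C)V syllable (no codas are permitted; onsets may contain at most 2 consonants).
Epenthesis after each stranded consonant: /θ/ → /θʊ/, /w/ → /wʊ/, /v/ → /vʊ/.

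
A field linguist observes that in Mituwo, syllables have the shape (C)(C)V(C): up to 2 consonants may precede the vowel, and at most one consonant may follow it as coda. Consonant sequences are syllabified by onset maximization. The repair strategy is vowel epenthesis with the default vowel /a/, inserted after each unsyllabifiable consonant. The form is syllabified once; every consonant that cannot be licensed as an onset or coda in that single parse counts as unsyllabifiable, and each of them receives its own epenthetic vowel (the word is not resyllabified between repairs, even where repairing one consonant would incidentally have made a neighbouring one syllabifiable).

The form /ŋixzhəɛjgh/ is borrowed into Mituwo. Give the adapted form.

Under (C)(C)V(C), the unsyllabifiable consonants are /g/, /h/ (at most one coda consonant is licensed; onsets may contain at most 2 consonants).
Each unlicensed consonant becomes the onset of a new syllable: /g/ → /ga/, /h/ → /ha/.

ŋixzhəɛjgaha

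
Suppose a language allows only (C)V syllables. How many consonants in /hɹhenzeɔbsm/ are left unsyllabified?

The consonants /h/, /ɹ/, /n/, /b/, /s/, /m/ cannot be parsed into a legal (C)V syllable (no codas are permitted; onsets are limited to one consonant).

6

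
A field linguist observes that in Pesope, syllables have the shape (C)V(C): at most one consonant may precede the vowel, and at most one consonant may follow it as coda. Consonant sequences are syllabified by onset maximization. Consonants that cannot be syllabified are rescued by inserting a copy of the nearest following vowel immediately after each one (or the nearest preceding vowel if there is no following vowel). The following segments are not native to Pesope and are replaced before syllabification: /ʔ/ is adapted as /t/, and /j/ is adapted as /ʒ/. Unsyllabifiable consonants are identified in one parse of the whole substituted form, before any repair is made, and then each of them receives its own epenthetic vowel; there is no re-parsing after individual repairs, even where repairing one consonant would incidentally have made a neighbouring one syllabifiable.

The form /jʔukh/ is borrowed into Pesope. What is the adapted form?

Substitution: /j/ → /ʒ/, /ʔ/ → /t/, giving /ʒtukh/.
Under (C)V(C), the unsyllabifiable consonants are /ʒ/, /h/ (at most one coda consonant is licensed; onsets are limited to one consonant).
Epenthesis after each stranded consonant: /ʒ/ → /ʒu/, /h/ → /hu/.

ʒutukhu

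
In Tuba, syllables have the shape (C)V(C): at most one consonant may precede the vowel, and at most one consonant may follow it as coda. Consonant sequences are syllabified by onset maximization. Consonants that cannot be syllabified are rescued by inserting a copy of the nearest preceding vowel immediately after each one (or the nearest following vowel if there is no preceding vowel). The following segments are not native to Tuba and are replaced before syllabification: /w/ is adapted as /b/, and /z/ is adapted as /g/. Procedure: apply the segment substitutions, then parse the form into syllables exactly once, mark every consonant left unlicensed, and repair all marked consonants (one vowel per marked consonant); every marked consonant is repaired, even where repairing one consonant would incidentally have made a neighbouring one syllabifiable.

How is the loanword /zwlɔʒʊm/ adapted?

gɔbɔlɔʒʊm

Substitution: /z/ → /g/, /w/ → /b/, giving /gblɔʒʊm/.
The consonants /g/, /b/ cannot be parsed into a legal (C)V(C) syllable (at most one coda consonant is licensed; onsets are limited to one consonant).
Inserting the epenthetic vowel yields /g/ → /gɔ/, /b/ → /bɔ/.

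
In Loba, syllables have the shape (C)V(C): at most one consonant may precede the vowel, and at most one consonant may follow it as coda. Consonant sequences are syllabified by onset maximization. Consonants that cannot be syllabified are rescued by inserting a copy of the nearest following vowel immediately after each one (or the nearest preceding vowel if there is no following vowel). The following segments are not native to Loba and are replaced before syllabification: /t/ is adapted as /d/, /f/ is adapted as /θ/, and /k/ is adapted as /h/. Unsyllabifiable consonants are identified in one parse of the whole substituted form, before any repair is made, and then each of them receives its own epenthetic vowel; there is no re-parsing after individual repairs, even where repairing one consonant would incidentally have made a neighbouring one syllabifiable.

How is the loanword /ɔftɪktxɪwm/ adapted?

Substitution: /f/ → /θ/, /t/ → /d/, /k/ → /h/, giving /ɔθdɪhdxɪwm/.
Under (C)V(C), the unsyllabifiable consonants are /d/, /m/ (at most one coda consonant is licensed; onsets are limited to one consonant).
Epenthesis after each stranded consonant: /d/ → /dɪ/, /m/ → /mɪ/.

ɔθdɪhdɪxɪwmɪ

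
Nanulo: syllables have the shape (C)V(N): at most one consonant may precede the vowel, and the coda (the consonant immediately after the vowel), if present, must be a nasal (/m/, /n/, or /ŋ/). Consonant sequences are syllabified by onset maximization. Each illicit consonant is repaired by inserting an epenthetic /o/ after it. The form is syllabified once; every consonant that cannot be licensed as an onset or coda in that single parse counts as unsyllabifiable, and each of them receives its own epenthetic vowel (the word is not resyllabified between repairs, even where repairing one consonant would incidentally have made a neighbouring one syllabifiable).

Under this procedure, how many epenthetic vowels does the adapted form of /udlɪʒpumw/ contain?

The unsyllabifiable consonants are /d/, /ʒ/, /w/; each receives one epenthetic vowel.

3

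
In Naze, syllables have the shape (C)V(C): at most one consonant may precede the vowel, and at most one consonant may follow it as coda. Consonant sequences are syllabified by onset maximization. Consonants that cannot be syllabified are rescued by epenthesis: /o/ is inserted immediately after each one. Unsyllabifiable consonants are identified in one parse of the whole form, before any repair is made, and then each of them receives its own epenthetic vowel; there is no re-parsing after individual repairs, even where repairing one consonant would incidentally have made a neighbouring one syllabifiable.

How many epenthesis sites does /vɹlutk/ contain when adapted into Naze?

The unsyllabifiable consonants are /v/, /ɹ/, /k/; each receives one epenthetic vowel.

3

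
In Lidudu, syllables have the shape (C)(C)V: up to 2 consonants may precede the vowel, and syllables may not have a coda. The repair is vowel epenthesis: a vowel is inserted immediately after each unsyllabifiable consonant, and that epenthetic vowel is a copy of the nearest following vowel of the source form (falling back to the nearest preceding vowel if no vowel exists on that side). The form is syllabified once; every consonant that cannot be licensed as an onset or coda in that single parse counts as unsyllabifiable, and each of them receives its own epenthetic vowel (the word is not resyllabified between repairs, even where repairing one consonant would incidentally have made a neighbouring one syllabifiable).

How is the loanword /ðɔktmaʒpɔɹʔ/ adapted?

Under (C)(C)V, the unsyllabifiable consonants are /k/, /ɹ/, /ʔ/ (no codas are permitted; onsets may contain at most 2 consonants).
Inserting the epenthetic vowel yields /k/ → /ka/, /ɹ/ → /ɹɔ/, /ʔ/ → /ʔɔ/.

ðɔkatmaʒpɔɹɔʔɔ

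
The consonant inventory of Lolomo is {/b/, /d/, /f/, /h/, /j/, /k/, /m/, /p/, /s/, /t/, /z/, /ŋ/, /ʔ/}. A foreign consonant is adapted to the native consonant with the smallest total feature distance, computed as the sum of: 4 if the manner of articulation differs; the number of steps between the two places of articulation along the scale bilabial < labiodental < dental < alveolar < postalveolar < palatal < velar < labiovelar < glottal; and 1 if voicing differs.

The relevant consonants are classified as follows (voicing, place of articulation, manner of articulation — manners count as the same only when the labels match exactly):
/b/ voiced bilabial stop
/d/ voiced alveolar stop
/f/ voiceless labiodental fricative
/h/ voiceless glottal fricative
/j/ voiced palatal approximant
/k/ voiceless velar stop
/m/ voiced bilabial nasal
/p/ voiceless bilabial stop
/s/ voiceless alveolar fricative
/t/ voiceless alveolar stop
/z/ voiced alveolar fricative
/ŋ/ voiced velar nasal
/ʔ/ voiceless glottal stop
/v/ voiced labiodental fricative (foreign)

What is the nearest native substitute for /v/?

/f/ is closest: same manner (fricative), place distance 0 (labiodental→labiodental), voicing differs (+1); total 1. Next closest is /z/ at distance 2.

f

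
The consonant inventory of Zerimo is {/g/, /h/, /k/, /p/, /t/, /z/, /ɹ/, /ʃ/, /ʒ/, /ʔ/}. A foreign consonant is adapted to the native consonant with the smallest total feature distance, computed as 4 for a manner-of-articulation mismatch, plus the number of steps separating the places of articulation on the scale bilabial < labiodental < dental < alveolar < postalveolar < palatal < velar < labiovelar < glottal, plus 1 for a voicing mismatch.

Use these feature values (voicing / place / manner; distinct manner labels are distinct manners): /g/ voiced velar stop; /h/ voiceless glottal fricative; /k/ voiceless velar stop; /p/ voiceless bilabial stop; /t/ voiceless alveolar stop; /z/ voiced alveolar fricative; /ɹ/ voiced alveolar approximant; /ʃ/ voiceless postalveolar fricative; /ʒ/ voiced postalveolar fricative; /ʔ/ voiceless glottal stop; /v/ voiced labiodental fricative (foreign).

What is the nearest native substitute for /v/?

/z/ is closest: same manner (fricative), place distance 2 (labiodental→alveolar), same voicing; total 2. Next closest is /ʒ/ at distance 3.

z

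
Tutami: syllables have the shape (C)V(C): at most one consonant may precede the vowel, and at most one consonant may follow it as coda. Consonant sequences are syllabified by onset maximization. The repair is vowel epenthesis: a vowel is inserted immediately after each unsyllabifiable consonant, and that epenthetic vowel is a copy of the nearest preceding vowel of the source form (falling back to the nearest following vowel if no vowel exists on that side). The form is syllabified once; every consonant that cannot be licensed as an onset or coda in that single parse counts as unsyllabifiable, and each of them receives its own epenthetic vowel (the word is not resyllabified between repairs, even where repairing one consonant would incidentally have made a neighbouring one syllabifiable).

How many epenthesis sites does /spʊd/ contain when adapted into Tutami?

The unsyllabifiable consonants are /s/; each receives one epenthetic vowel.

1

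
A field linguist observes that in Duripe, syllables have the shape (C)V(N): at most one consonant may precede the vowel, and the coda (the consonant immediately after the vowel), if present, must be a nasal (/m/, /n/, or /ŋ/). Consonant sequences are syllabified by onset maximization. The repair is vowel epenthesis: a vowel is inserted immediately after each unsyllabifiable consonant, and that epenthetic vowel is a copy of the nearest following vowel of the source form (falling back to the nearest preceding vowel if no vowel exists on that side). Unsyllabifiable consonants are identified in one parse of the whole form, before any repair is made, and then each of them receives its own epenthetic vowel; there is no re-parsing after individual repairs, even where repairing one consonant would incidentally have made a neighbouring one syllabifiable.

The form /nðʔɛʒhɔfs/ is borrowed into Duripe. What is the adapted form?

Under (C)V(N), the unsyllabifiable consonants are /n/, /ð/, /ʒ/, /f/, /s/ (only a nasal (/m/, /n/, or /ŋ/) is licensed in coda position; onsets are limited to one consonant).
Epenthesis after each stranded consonant: /n/ → /nɛ/, /ð/ → /ðɛ/, /ʒ/ → /ʒɔ/, /f/ → /fɔ/, /s/ → /sɔ/.

nɛðɛʔɛʒɔhɔfɔsɔ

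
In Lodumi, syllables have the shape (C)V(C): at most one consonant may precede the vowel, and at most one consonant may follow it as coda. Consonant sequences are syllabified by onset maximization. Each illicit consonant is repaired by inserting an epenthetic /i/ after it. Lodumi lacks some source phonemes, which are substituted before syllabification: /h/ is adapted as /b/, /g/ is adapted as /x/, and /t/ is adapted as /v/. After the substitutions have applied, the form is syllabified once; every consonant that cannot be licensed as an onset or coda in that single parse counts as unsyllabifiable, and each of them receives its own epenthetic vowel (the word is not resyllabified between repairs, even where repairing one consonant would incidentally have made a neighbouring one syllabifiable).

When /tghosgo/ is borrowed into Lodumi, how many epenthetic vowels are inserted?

After substitution the input is /vxbosxo/.
The unsyllabifiable consonants are /v/, /x/; each receives one epenthetic vowel.

2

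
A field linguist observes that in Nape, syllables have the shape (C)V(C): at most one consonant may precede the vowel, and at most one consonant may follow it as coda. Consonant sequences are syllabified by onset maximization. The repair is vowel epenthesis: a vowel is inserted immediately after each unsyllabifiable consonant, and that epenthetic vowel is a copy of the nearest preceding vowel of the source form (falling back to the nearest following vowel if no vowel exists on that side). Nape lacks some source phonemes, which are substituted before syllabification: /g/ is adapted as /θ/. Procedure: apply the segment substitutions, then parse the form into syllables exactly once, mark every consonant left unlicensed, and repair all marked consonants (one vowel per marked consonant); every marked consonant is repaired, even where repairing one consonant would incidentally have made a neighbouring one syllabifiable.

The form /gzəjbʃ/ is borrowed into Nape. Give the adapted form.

θəzəjbəʃə

Substitution: /g/ → /θ/, giving /θzəjbʃ/.
Syllabifying with onset maximization leaves /θ/, /b/, /ʃ/ stranded (at most one coda consonant is licensed; onsets are limited to one consonant).
Inserting the epenthetic vowel yields /θ/ → /θə/, /b/ → /bə/, /ʃ/ → /ʃə/.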